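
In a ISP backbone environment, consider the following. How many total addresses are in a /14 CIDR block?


Given: CIDR prefix /14
Host bits = 32 - 14 = 18
Total addresses = 2^18 = 262144

262144


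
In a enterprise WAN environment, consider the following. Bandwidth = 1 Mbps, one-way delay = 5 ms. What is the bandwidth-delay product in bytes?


Given: bandwidth = 1 Mbps, delay = 5 ms
BDP in bits = 1 * 10^6 * 5 / 1000
BDP in bits = 5000
BDP in bytes = 5000 / 8 = 625

625


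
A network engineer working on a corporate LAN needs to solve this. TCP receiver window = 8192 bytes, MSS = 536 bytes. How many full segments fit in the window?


Given: RWND = 8192 bytes, MSS = 536 bytes
Full segments = floor(RWND / MSS)
Full segments = floor(8192 / 536)
Full segments = floor(15.2836) = 15

15


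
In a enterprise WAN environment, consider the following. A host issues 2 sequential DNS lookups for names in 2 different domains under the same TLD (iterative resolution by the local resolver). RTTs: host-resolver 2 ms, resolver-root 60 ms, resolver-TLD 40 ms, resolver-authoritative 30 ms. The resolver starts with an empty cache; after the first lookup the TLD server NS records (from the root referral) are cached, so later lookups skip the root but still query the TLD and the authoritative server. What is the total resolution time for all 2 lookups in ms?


Lookup 1 (cold cache): local + root + TLD + auth = 2 + 60 + 40 + 30 = 132 ms
Lookups 2..2 (TLD NS cached -> skip root; new domain -> still ask TLD and auth): local + TLD + auth = 2 + 40 + 30 = 72 ms each
Remaining 1 lookups: 1 * 72 = 72 ms
Total = 132 + 72 = 204 ms

204


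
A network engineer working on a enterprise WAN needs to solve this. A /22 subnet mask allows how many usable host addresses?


Given: subnet mask /22
Host bits = 32 - 22 = 10
Total addresses = 2^10 = 1024
Usable hosts = 1024 - 2 (network + broadcast) = 1022

1022


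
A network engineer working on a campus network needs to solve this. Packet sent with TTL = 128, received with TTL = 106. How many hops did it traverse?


Given: initial TTL = 128, received TTL = 106
Hops = initial TTL - received TTL
Hops = 128 - 106 = 22

22


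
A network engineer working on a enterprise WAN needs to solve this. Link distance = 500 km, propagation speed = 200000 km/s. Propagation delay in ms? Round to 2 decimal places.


Given: distance = 500 km, speed = 200000 km/s
Delay = distance / speed = 500 / 200000 seconds
Delay in ms = 500 * 1000 / 200000
Delay = 2.5000 ms
Rounded to 2 dp = 2.50 ms

2.50


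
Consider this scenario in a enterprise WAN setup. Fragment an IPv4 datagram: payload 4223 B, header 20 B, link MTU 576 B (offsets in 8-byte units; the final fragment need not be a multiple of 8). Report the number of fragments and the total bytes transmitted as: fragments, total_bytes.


Max data per non-final fragment = floor((MTU - header)/8)*8 = floor((576 - 20)/8)*8 = floor(556/8)*8 = 552 B
Final fragment needs no 8-byte alignment: it can carry up to MTU - header = 556 B
Non-final fragments needed = ceil((payload - 556) / 552) = ceil(3667/552) = ceil(6.6431) = 7
Number of fragments = 7 + 1 = 8
Fragment sizes (data): 7 * 552 B + 359 B (last, 359 <= 556 OK)
Total bytes sent = payload + n_frags * header = 4223 + 8*20 = 4223 + 160 = 4383 B

8, 4383


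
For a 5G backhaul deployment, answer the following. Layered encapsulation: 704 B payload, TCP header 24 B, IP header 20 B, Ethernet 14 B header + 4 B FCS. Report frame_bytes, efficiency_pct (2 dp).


TCP segment = 704 + 24 = 728 B
IP packet = 728 + 20 = 748 B
Ethernet frame = 748 + 14 + 4 = 766 B
Efficiency = app / frame = 704 / 766 = 0.919060 = 91.9060% -> 91.91% (2 dp)

766, 91.91


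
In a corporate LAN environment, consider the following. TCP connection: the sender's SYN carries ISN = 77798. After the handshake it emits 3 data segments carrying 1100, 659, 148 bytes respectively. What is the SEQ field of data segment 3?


The SYN occupies sequence number ISN = 77798, so the first data byte is ISN + 1 = 77799.
SEQ of data segment i = (ISN + 1) + sum of payload sizes of segments 1..i-1.
Segment 1: SEQ = 77799, payload = 1100 bytes
Segment 2: SEQ = 78899, payload = 659 bytes
Segment 3: SEQ = 79558, payload = 148 bytes
SEQ of segment 3 = 77799 + 1100 + 659 = 79558

79558


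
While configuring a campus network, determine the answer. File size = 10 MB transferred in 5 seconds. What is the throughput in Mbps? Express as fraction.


Given: file = 10 MB, time = 5 s
File in Mb = 10 * 8 = 80 Mb
Throughput = 80 / 5 Mbps
Throughput = 16 Mbps

16


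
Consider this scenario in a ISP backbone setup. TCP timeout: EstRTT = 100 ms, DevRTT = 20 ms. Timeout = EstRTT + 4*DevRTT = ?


Given: EstRTT = 100 ms, DevRTT = 20 ms
Timeout = EstRTT + 4 * DevRTT
4 * DevRTT = 4 * 20 = 80
Timeout = 100 + 80 = 180 ms

180


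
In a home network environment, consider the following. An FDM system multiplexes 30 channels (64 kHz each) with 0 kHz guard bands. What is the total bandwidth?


Given: 30 channels, 64 kHz each, guard = 0 kHz
Channel bandwidth = 30 * 64 = 1920 kHz
Guard bands = 29 gaps * 0 kHz = 0 kHz
Total = 1920 + 0 = 1920 kHz

1920


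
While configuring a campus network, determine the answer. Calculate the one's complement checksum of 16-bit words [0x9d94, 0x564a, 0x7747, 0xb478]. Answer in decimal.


Given words: [0x9d94, 0x564a, 0x7747, 0xb478]
Step 1: Sum all words
Raw sum = 40340 + 22090 + 30535 + 46200 = 139165
Step 2: Fold carry: (8093 + 2) = 8095
One's complement = ~8095 & 0xFFFF = 57440

57440


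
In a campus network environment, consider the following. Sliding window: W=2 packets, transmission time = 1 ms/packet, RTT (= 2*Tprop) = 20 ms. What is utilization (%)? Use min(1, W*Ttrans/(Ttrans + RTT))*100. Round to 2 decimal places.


Given: W = 2, Ttrans = 1 ms, RTT = 20 ms (= 2 * Tprop, Tprop = 10 ms)
Cycle time = Ttrans + RTT = 1 + 20 = 21 ms (first packet sent until its ACK returns)
W * Ttrans = 2 * 1 = 2 ms of sending per cycle
W * Ttrans / (Ttrans + RTT) = 2 / 21 = 0.095238
U = min(1, 0.095238) = 0.095238
U% = 9.52%

9.52


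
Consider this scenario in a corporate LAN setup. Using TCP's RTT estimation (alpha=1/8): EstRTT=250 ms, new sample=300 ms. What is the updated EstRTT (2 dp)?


Given: EstRTT = 250 ms, SampleRTT = 300 ms, alpha = 1/8
New EstRTT = (1 - alpha) * EstRTT + alpha * SampleRTT
(7/8) * 250 = 218.75
(1/8) * 300 = 37.5
New EstRTT = 218.75 + 37.5 = 256.25 ms -> 256.25 ms (2 dp)

256.25


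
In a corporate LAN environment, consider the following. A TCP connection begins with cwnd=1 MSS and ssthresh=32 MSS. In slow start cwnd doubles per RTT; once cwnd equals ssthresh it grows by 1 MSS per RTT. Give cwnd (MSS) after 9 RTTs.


RTT 0: cwnd = 1 MSS (initial)
RTT 1: cwnd = 2 MSS (slow start, doubled)
RTT 2: cwnd = 4 MSS (slow start, doubled)
RTT 3: cwnd = 8 MSS (slow start, doubled)
RTT 4: cwnd = 16 MSS (slow start, doubled)
RTT 5: cwnd = 32 MSS (slow start, doubled)
RTT 6: cwnd = 33 MSS (congestion avoidance, +1)
RTT 7: cwnd = 34 MSS (congestion avoidance, +1)
RTT 8: cwnd = 35 MSS (congestion avoidance, +1)
RTT 9: cwnd = 36 MSS (congestion avoidance, +1)

36


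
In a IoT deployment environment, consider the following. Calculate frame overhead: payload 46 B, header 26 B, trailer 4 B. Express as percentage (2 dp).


Given: payload = 46 B, header = 26 B, trailer = 4 B
Overhead bytes = header + trailer = 26 + 4 = 30
Total frame = payload + overhead = 46 + 30 = 76
Overhead % = 30 / 76 * 100 = 39.4737% -> 39.47% (2 dp)

39.47


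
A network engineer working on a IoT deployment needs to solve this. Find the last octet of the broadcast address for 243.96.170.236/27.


Given: IP = 243.96.170.236, prefix = /27
Host bits = 32 - 27 = 5
Network last octet = 236 AND mask = 224
Host part size = 2^5 - 1 = 31
Broadcast last octet = 224 OR 31 = 255

255


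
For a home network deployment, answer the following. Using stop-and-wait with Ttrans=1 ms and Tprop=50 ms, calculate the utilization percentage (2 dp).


Given: Ttrans = 1 ms, Tprop = 50 ms
RTT = 2 * Tprop = 2 * 50 = 100 ms
U = Ttrans / (Ttrans + RTT)
U = 1 / (1 + 100)
U = 1 / 101 = 0.009901
U% = 0.99%

0.99


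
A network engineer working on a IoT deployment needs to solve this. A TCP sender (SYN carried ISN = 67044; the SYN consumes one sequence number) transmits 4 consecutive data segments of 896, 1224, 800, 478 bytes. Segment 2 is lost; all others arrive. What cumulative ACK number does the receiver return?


SYN uses sequence number 67044; first data byte = ISN + 1 = 67045.
Segment 1: SEQ = 67045, len = 896 B, covers [67045, 67940]
Segment 2: SEQ = 67941, len = 1224 B, covers [67941, 69164] [LOST]
Segment 3: SEQ = 69165, len = 800 B, covers [69165, 69964]
Segment 4: SEQ = 69965, len = 478 B, covers [69965, 70442]
In-order data received: bytes [67045, 67940] (segments 1..1).
Segment 2 missing -> gap begins at byte 67941; later segments buffered out of order.
Cumulative ACK = next expected in-order byte = 67045 + 896 = 67941

67941


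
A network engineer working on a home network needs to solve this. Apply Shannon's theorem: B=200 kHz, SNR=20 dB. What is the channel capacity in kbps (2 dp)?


Given: B = 200 kHz, SNR = 20 dB
SNR linear = 10^(20/10) = 100
1 + SNR = 101
log2(101) = 6.6582114828
C = 200 * 1000 * 6.6582114828 = 1331642.2966 bps
C = 1331.642297 kbps -> 1331.64 kbps (2 dp)

1331.64


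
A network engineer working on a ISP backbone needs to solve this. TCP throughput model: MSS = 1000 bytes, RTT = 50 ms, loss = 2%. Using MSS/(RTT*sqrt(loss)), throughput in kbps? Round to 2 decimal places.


Given: MSS = 1000 bytes, RTT = 50 ms, loss = 2%
RTT in seconds = 50 / 1000 = 0.05
Loss rate = 2% = 0.02
sqrt(loss) = sqrt(0.02) = 0.141421356237
Throughput (bytes/s) = 1000 / (0.05 * 0.141421356237) = 141421.3562
Throughput (kbps) = 141421.3562 * 8 / 1000 = 1131.370850 -> 1131.37 kbps (2 dp)

1131.37


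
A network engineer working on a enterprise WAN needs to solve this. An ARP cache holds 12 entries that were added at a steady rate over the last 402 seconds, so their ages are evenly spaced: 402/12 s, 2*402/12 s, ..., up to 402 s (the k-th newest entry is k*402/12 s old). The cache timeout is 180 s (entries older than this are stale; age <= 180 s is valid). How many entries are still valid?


Ages are k * 402/12 s for k = 1..12 (spacing = 33.5000 s).
Entry k is valid iff k * 402/12 <= 180 iff k <= 12 * 180 / 402 = 5.3731
n_valid = floor(5.3731) = 5
(n_stale = 12 - 5 = 7)

5


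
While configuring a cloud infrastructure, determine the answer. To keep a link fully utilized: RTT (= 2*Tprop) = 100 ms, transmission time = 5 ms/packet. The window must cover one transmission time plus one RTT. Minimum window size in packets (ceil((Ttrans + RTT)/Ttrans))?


Given: Ttrans = 5 ms, RTT = 100 ms (= 2 * Tprop, Tprop = 50 ms)
Time until first ACK returns = Ttrans + RTT = 5 + 100 = 105 ms
Need W * Ttrans >= Ttrans + RTT  ->  W >= (Ttrans + RTT) / Ttrans
(Ttrans + RTT) / Ttrans = 105 / 5 = 21
W_min = ceil(21) = 21

21


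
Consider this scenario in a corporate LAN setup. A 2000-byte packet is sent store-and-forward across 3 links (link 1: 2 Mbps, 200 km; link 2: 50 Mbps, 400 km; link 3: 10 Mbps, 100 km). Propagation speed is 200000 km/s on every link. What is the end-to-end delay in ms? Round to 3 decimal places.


Packet = 2000 bytes = 16000 bits. Store-and-forward: sum (t_trans + t_prop) per link.
Link 1: t_trans = 16000/(2*10^6) s = 8.0000 ms; t_prop = 200/200000 s = 1.0000 ms; subtotal = 9.0000 ms
Link 2: t_trans = 16000/(50*10^6) s = 0.3200 ms; t_prop = 400/200000 s = 2.0000 ms; subtotal = 2.3200 ms
Link 3: t_trans = 16000/(10*10^6) s = 1.6000 ms; t_prop = 100/200000 s = 0.5000 ms; subtotal = 2.1000 ms
End-to-end = 9.0000 + 2.3200 + 2.1000 = 13.4200 ms -> 13.420 ms (3 dp)

13.420


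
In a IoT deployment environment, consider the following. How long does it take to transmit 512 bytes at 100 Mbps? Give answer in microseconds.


Given: packet = 512 bytes, bandwidth = 100 Mbps
Packet in bits = 512 * 8 = 4096 bits
Bandwidth = 100 * 10^6 = 100000000 bps
Time = 4096 / 100000000 seconds
Time in us = 4096 * 10^6 / 100000000 = 40.96

40.96


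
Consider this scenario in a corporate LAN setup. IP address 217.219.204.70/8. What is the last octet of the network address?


Given: IP = 217.219.204.70, prefix = /8
Subnet mask = 255.0.0.0
Last octet of IP: 70
Last octet of mask: 0
Network last octet = 70 AND 0 = 0

0


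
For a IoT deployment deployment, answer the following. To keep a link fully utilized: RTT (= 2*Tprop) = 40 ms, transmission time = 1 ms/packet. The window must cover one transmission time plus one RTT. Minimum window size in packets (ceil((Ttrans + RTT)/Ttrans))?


Given: Ttrans = 1 ms, RTT = 40 ms (= 2 * Tprop, Tprop = 20 ms)
Time until first ACK returns = Ttrans + RTT = 1 + 40 = 41 ms
Need W * Ttrans >= Ttrans + RTT  ->  W >= (Ttrans + RTT) / Ttrans
(Ttrans + RTT) / Ttrans = 41 / 1 = 41
W_min = ceil(41) = 41

41


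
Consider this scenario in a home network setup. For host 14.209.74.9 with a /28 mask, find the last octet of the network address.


Given: IP = 14.209.74.9, prefix = /28
Subnet mask = 255.255.255.240
Last octet of IP: 9
Last octet of mask: 240
Network last octet = 9 AND 240 = 0

0


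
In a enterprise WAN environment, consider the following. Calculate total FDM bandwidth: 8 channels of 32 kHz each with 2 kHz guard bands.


Given: 8 channels, 32 kHz each, guard = 2 kHz
Channel bandwidth = 8 * 32 = 256 kHz
Guard bands = 7 gaps * 2 kHz = 14 kHz
Total = 256 + 14 = 270 kHz

270


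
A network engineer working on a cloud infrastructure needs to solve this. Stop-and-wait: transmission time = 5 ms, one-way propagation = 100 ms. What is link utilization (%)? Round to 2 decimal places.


Given: Ttrans = 5 ms, Tprop = 100 ms
RTT = 2 * Tprop = 2 * 100 = 200 ms
U = Ttrans / (Ttrans + RTT)
U = 5 / (5 + 200)
U = 5 / 205 = 0.02439
U% = 2.44%

2.44


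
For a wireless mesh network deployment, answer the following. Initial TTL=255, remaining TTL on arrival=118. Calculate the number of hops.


Given: initial TTL = 255, received TTL = 118
Hops = initial TTL - received TTL
Hops = 255 - 118 = 137

137


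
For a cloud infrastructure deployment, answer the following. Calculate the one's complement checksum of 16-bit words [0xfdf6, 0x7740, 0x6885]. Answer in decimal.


Given words: [0xfdf6, 0x7740, 0x6885]
Step 1: Sum all words
Raw sum = 65014 + 30528 + 26757 = 122299
Step 2: Fold carry: (56763 + 1) = 56764
One's complement = ~56764 & 0xFFFF = 8771

8771


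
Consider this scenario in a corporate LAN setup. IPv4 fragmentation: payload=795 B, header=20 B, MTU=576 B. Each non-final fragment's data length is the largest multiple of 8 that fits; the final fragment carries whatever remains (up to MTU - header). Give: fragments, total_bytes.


Max data per non-final fragment = floor((MTU - header)/8)*8 = floor((576 - 20)/8)*8 = floor(556/8)*8 = 552 B
Final fragment needs no 8-byte alignment: it can carry up to MTU - header = 556 B
Non-final fragments needed = ceil((payload - 556) / 552) = ceil(239/552) = ceil(0.4330) = 1
Number of fragments = 1 + 1 = 2
Fragment sizes (data): 1 * 552 B + 243 B (last, 243 <= 556 OK)
Total bytes sent = payload + n_frags * header = 795 + 2*20 = 795 + 40 = 835 B

2, 835


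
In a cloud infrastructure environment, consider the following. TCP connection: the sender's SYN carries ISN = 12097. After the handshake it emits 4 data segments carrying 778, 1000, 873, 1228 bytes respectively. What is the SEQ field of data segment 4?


The SYN occupies sequence number ISN = 12097, so the first data byte is ISN + 1 = 12098.
SEQ of data segment i = (ISN + 1) + sum of payload sizes of segments 1..i-1.
Segment 1: SEQ = 12098, payload = 778 bytes
Segment 2: SEQ = 12876, payload = 1000 bytes
Segment 3: SEQ = 13876, payload = 873 bytes
Segment 4: SEQ = 14749, payload = 1228 bytes
SEQ of segment 4 = 12098 + 778 + 1000 + 873 = 14749

14749


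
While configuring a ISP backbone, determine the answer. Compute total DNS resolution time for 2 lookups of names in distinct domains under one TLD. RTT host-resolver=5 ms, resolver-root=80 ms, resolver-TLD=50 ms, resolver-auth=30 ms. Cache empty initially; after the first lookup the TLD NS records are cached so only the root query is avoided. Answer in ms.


Lookup 1 (cold cache): local + root + TLD + auth = 5 + 80 + 50 + 30 = 165 ms
Lookups 2..2 (TLD NS cached -> skip root; new domain -> still ask TLD and auth): local + TLD + auth = 5 + 50 + 30 = 85 ms each
Remaining 1 lookups: 1 * 85 = 85 ms
Total = 165 + 85 = 250 ms

250


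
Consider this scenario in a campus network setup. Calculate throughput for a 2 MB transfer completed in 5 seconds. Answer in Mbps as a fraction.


Given: file = 2 MB, time = 5 s
File in Mb = 2 * 8 = 16 Mb
Throughput = 16 / 5 Mbps
Throughput = 16/5 Mbps

16/5


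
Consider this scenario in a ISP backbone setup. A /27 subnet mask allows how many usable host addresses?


Given: subnet mask /27
Host bits = 32 - 27 = 5
Total addresses = 2^5 = 32
Usable hosts = 32 - 2 (network + broadcast) = 30

30


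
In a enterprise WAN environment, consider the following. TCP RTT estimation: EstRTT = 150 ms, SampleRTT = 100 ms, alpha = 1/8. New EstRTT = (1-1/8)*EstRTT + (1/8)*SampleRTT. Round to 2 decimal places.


Given: EstRTT = 150 ms, SampleRTT = 100 ms, alpha = 1/8
New EstRTT = (1 - alpha) * EstRTT + alpha * SampleRTT
(7/8) * 150 = 131.25
(1/8) * 100 = 12.5
New EstRTT = 131.25 + 12.5 = 143.75 ms -> 143.75 ms (2 dp)

143.75


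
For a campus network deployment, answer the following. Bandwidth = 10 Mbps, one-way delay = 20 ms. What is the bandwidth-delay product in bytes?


Given: bandwidth = 10 Mbps, delay = 20 ms
BDP in bits = 10 * 10^6 * 20 / 1000
BDP in bits = 200000
BDP in bytes = 200000 / 8 = 25000

25000


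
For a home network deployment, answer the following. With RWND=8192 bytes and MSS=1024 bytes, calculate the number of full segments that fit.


Given: RWND = 8192 bytes, MSS = 1024 bytes
Full segments = floor(RWND / MSS)
Full segments = floor(8192 / 1024)
Full segments = floor(8.0) = 8

8


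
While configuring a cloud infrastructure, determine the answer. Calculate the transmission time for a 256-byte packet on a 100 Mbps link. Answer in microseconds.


Given: packet = 256 bytes, bandwidth = 100 Mbps
Packet in bits = 256 * 8 = 2048 bits
Bandwidth = 100 * 10^6 = 100000000 bps
Time = 2048 / 100000000 seconds
Time in us = 2048 * 10^6 / 100000000 = 20.48

20.48


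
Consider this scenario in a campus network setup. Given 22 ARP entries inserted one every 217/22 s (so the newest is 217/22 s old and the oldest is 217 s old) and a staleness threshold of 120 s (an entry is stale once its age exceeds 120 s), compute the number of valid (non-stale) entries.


Ages are k * 217/22 s for k = 1..22 (spacing = 9.8636 s).
Entry k is valid iff k * 217/22 <= 120 iff k <= 22 * 120 / 217 = 12.1659
n_valid = floor(12.1659) = 12
(n_stale = 22 - 12 = 10)

12


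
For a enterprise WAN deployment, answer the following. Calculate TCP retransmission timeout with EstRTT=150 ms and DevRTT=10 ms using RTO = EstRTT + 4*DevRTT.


Given: EstRTT = 150 ms, DevRTT = 10 ms
Timeout = EstRTT + 4 * DevRTT
4 * DevRTT = 4 * 10 = 40
Timeout = 150 + 40 = 190 ms

190


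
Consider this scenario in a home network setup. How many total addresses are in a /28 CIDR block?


Given: CIDR prefix /28
Host bits = 32 - 28 = 4
Total addresses = 2^4 = 16

16


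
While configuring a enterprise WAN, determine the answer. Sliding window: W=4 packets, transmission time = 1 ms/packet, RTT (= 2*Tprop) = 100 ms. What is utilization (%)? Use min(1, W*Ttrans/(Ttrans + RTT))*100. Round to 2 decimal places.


Given: W = 4, Ttrans = 1 ms, RTT = 100 ms (= 2 * Tprop, Tprop = 50 ms)
Cycle time = Ttrans + RTT = 1 + 100 = 101 ms (first packet sent until its ACK returns)
W * Ttrans = 4 * 1 = 4 ms of sending per cycle
W * Ttrans / (Ttrans + RTT) = 4 / 101 = 0.039604
U = min(1, 0.039604) = 0.039604
U% = 3.96%

3.96


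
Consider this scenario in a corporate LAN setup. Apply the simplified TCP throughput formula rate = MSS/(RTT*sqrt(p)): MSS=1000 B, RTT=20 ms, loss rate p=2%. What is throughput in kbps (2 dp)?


Given: MSS = 1000 bytes, RTT = 20 ms, loss = 2%
RTT in seconds = 20 / 1000 = 0.02
Loss rate = 2% = 0.02
sqrt(loss) = sqrt(0.02) = 0.141421356237
Throughput (bytes/s) = 1000 / (0.02 * 0.141421356237) = 353553.3906
Throughput (kbps) = 353553.3906 * 8 / 1000 = 2828.427125 -> 2828.43 kbps (2 dp)

2828.43


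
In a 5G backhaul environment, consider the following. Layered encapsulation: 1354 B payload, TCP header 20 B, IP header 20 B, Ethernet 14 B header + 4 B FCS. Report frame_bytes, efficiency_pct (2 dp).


TCP segment = 1354 + 20 = 1374 B
IP packet = 1374 + 20 = 1394 B
Ethernet frame = 1394 + 14 + 4 = 1412 B
Efficiency = app / frame = 1354 / 1412 = 0.958924 = 95.8924% -> 95.89% (2 dp)

1412, 95.89


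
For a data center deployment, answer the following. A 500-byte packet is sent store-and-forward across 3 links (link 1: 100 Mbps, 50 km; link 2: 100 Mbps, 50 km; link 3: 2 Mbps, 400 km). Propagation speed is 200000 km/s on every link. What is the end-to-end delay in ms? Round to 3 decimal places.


Packet = 500 bytes = 4000 bits. Store-and-forward: sum (t_trans + t_prop) per link.
Link 1: t_trans = 4000/(100*10^6) s = 0.0400 ms; t_prop = 50/200000 s = 0.2500 ms; subtotal = 0.2900 ms
Link 2: t_trans = 4000/(100*10^6) s = 0.0400 ms; t_prop = 50/200000 s = 0.2500 ms; subtotal = 0.2900 ms
Link 3: t_trans = 4000/(2*10^6) s = 2.0000 ms; t_prop = 400/200000 s = 2.0000 ms; subtotal = 4.0000 ms
End-to-end = 0.2900 + 0.2900 + 4.0000 = 4.5800 ms -> 4.580 ms (3 dp)

4.580


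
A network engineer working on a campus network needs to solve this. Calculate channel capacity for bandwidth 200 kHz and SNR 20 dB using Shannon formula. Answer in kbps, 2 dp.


Given: B = 200 kHz, SNR = 20 dB
SNR linear = 10^(20/10) = 100
1 + SNR = 101
log2(101) = 6.6582114828
C = 200 * 1000 * 6.6582114828 = 1331642.2966 bps
C = 1331.642297 kbps -> 1331.64 kbps (2 dp)

1331.64


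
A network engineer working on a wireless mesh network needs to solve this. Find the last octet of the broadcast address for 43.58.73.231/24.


Given: IP = 43.58.73.231, prefix = /24
Host bits = 32 - 24 = 8
Network last octet = 231 AND mask = 0
Host part size = 2^8 - 1 = 255
Broadcast last octet = 0 OR 255 = 255

255


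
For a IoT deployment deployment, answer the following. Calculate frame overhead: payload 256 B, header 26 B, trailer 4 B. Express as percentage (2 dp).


Given: payload = 256 B, header = 26 B, trailer = 4 B
Overhead bytes = header + trailer = 26 + 4 = 30
Total frame = payload + overhead = 256 + 30 = 286
Overhead % = 30 / 286 * 100 = 10.4895% -> 10.49% (2 dp)

10.49


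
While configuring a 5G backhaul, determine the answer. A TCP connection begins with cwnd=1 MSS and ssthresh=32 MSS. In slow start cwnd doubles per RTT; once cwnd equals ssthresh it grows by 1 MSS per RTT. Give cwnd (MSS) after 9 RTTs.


RTT 0: cwnd = 1 MSS (initial)
RTT 1: cwnd = 2 MSS (slow start, doubled)
RTT 2: cwnd = 4 MSS (slow start, doubled)
RTT 3: cwnd = 8 MSS (slow start, doubled)
RTT 4: cwnd = 16 MSS (slow start, doubled)
RTT 5: cwnd = 32 MSS (slow start, doubled)
RTT 6: cwnd = 33 MSS (congestion avoidance, +1)
RTT 7: cwnd = 34 MSS (congestion avoidance, +1)
RTT 8: cwnd = 35 MSS (congestion avoidance, +1)
RTT 9: cwnd = 36 MSS (congestion avoidance, +1)

36


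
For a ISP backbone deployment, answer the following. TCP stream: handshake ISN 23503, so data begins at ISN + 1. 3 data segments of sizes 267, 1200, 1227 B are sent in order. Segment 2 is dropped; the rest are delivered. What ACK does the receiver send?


SYN uses sequence number 23503; first data byte = ISN + 1 = 23504.
Segment 1: SEQ = 23504, len = 267 B, covers [23504, 23770]
Segment 2: SEQ = 23771, len = 1200 B, covers [23771, 24970] [LOST]
Segment 3: SEQ = 24971, len = 1227 B, covers [24971, 26197]
In-order data received: bytes [23504, 23770] (segments 1..1).
Segment 2 missing -> gap begins at byte 23771; later segments buffered out of order.
Cumulative ACK = next expected in-order byte = 23504 + 267 = 23771

23771


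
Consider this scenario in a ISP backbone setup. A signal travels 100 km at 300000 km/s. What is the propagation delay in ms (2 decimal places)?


Given: distance = 100 km, speed = 300000 km/s
Delay = distance / speed = 100 / 300000 seconds
Delay in ms = 100 * 1000 / 300000
Delay = 0.3333 ms
Rounded to 2 dp = 0.33 ms

0.33


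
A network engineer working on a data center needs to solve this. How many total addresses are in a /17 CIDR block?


Given: CIDR prefix /17
Host bits = 32 - 17 = 15
Total addresses = 2^15 = 32768

32768


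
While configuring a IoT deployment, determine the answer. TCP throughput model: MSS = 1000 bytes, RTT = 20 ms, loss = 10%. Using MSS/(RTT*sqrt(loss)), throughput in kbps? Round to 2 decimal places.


Given: MSS = 1000 bytes, RTT = 20 ms, loss = 10%
RTT in seconds = 20 / 1000 = 0.02
Loss rate = 10% = 0.1
sqrt(loss) = sqrt(0.1) = 0.316227766017
Throughput (bytes/s) = 1000 / (0.02 * 0.316227766017) = 158113.8830
Throughput (kbps) = 158113.8830 * 8 / 1000 = 1264.911064 -> 1264.91 kbps (2 dp)

1264.91


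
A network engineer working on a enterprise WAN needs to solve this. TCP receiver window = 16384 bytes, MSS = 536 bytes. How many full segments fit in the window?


Given: RWND = 16384 bytes, MSS = 536 bytes
Full segments = floor(RWND / MSS)
Full segments = floor(16384 / 536)
Full segments = floor(30.5672) = 30

30


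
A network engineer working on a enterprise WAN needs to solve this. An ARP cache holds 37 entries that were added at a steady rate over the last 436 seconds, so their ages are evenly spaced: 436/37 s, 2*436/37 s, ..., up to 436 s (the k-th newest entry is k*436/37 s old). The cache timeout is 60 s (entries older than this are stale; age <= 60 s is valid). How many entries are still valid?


Ages are k * 436/37 s for k = 1..37 (spacing = 11.7838 s).
Entry k is valid iff k * 436/37 <= 60 iff k <= 37 * 60 / 436 = 5.0917
n_valid = floor(5.0917) = 5
(n_stale = 37 - 5 = 32)

5


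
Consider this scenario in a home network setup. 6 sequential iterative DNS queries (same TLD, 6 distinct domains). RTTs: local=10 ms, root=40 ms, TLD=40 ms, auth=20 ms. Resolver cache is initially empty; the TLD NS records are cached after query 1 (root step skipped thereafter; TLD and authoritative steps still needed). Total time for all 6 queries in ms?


Lookup 1 (cold cache): local + root + TLD + auth = 10 + 40 + 40 + 20 = 110 ms
Lookups 2..6 (TLD NS cached -> skip root; new domain -> still ask TLD and auth): local + TLD + auth = 10 + 40 + 20 = 70 ms each
Remaining 5 lookups: 5 * 70 = 350 ms
Total = 110 + 350 = 460 ms

460


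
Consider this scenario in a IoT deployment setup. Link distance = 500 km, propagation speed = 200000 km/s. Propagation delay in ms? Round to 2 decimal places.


Given: distance = 500 km, speed = 200000 km/s
Delay = distance / speed = 500 / 200000 seconds
Delay in ms = 500 * 1000 / 200000
Delay = 2.5000 ms
Rounded to 2 dp = 2.50 ms

2.50


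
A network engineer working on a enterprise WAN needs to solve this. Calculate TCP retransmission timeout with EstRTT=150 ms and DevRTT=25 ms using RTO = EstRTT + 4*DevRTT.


Given: EstRTT = 150 ms, DevRTT = 25 ms
Timeout = EstRTT + 4 * DevRTT
4 * DevRTT = 4 * 25 = 100
Timeout = 150 + 100 = 250 ms

250


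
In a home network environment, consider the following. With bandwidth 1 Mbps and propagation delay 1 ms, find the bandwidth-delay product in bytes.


Given: bandwidth = 1 Mbps, delay = 1 ms
BDP in bits = 1 * 10^6 * 1 / 1000
BDP in bits = 1000
BDP in bytes = 1000 / 8 = 125

125


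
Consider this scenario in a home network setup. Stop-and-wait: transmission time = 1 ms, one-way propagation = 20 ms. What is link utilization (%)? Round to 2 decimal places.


Given: Ttrans = 1 ms, Tprop = 20 ms
RTT = 2 * Tprop = 2 * 20 = 40 ms
U = Ttrans / (Ttrans + RTT)
U = 1 / (1 + 40)
U = 1 / 41 = 0.02439
U% = 2.44%

2.44


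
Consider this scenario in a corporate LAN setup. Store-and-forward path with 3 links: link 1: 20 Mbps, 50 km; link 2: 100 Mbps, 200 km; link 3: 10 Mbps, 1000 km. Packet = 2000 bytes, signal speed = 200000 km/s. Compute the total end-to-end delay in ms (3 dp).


Packet = 2000 bytes = 16000 bits. Store-and-forward: sum (t_trans + t_prop) per link.
Link 1: t_trans = 16000/(20*10^6) s = 0.8000 ms; t_prop = 50/200000 s = 0.2500 ms; subtotal = 1.0500 ms
Link 2: t_trans = 16000/(100*10^6) s = 0.1600 ms; t_prop = 200/200000 s = 1.0000 ms; subtotal = 1.1600 ms
Link 3: t_trans = 16000/(10*10^6) s = 1.6000 ms; t_prop = 1000/200000 s = 5.0000 ms; subtotal = 6.6000 ms
End-to-end = 1.0500 + 1.1600 + 6.6000 = 8.8100 ms -> 8.810 ms (3 dp)

8.810


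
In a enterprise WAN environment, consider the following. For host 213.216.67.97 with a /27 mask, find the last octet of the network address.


Given: IP = 213.216.67.97, prefix = /27
Subnet mask = 255.255.255.224
Last octet of IP: 97
Last octet of mask: 224
Network last octet = 97 AND 224 = 96

96


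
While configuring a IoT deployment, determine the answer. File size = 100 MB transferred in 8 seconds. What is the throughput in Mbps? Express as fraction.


Given: file = 100 MB, time = 8 s
File in Mb = 100 * 8 = 800 Mb
Throughput = 800 / 8 Mbps
Throughput = 100 Mbps

100


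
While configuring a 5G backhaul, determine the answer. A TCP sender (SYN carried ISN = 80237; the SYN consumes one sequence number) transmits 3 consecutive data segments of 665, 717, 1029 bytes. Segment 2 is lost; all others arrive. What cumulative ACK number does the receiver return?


SYN uses sequence number 80237; first data byte = ISN + 1 = 80238.
Segment 1: SEQ = 80238, len = 665 B, covers [80238, 80902]
Segment 2: SEQ = 80903, len = 717 B, covers [80903, 81619] [LOST]
Segment 3: SEQ = 81620, len = 1029 B, covers [81620, 82648]
In-order data received: bytes [80238, 80902] (segments 1..1).
Segment 2 missing -> gap begins at byte 80903; later segments buffered out of order.
Cumulative ACK = next expected in-order byte = 80238 + 665 = 80903

80903


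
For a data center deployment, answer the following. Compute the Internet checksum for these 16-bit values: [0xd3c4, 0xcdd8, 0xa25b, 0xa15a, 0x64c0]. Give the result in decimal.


Given words: [0xd3c4, 0xcdd8, 0xa25b, 0xa15a, 0x64c0]
Step 1: Sum all words
Raw sum = 54212 + 52696 + 41563 + 41306 + 25792 = 215569
Step 2: Fold carry: (18961 + 3) = 18964
One's complement = ~18964 & 0xFFFF = 46571

46571


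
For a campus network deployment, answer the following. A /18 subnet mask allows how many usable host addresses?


Given: subnet mask /18
Host bits = 32 - 18 = 14
Total addresses = 2^14 = 16384
Usable hosts = 16384 - 2 (network + broadcast) = 16382

16382


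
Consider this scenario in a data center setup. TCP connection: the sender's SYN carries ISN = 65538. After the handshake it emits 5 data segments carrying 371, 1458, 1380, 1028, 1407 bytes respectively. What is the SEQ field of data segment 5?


The SYN occupies sequence number ISN = 65538, so the first data byte is ISN + 1 = 65539.
SEQ of data segment i = (ISN + 1) + sum of payload sizes of segments 1..i-1.
Segment 1: SEQ = 65539, payload = 371 bytes
Segment 2: SEQ = 65910, payload = 1458 bytes
Segment 3: SEQ = 67368, payload = 1380 bytes
Segment 4: SEQ = 68748, payload = 1028 bytes
Segment 5: SEQ = 69776, payload = 1407 bytes
SEQ of segment 5 = 65539 + 371 + 1458 + 1380 + 1028 = 69776

69776


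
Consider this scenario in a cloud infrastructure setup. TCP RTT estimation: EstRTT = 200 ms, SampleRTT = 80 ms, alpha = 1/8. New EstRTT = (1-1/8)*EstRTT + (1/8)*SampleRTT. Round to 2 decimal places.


Given: EstRTT = 200 ms, SampleRTT = 80 ms, alpha = 1/8
New EstRTT = (1 - alpha) * EstRTT + alpha * SampleRTT
(7/8) * 200 = 175
(1/8) * 80 = 10
New EstRTT = 175 + 10 = 185 ms -> 185.00 ms (2 dp)

185.00


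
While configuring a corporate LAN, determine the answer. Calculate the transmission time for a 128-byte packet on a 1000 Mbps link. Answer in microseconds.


Given: packet = 128 bytes, bandwidth = 1000 Mbps
Packet in bits = 128 * 8 = 1024 bits
Bandwidth = 1000 * 10^6 = 1000000000 bps
Time = 1024 / 1000000000 seconds
Time in us = 1024 * 10^6 / 1000000000 = 1.024

1.024


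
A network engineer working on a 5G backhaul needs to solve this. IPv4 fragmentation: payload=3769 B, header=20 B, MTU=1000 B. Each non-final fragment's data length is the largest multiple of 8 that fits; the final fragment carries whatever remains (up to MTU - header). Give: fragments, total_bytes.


Max data per non-final fragment = floor((MTU - header)/8)*8 = floor((1000 - 20)/8)*8 = floor(980/8)*8 = 976 B
Final fragment needs no 8-byte alignment: it can carry up to MTU - header = 980 B
Non-final fragments needed = ceil((payload - 980) / 976) = ceil(2789/976) = ceil(2.8576) = 3
Number of fragments = 3 + 1 = 4
Fragment sizes (data): 3 * 976 B + 841 B (last, 841 <= 980 OK)
Total bytes sent = payload + n_frags * header = 3769 + 4*20 = 3769 + 80 = 3849 B

4, 3849


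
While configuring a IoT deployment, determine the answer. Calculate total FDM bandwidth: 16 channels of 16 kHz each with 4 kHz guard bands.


Given: 16 channels, 16 kHz each, guard = 4 kHz
Channel bandwidth = 16 * 16 = 256 kHz
Guard bands = 15 gaps * 4 kHz = 60 kHz
Total = 256 + 60 = 316 kHz

316


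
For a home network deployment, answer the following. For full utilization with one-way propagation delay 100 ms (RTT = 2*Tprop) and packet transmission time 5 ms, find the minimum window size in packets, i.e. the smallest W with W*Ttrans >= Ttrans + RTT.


Given: Ttrans = 5 ms, RTT = 200 ms (= 2 * Tprop, Tprop = 100 ms)
Time until first ACK returns = Ttrans + RTT = 5 + 200 = 205 ms
Need W * Ttrans >= Ttrans + RTT  ->  W >= (Ttrans + RTT) / Ttrans
(Ttrans + RTT) / Ttrans = 205 / 5 = 41
W_min = ceil(41) = 41

41


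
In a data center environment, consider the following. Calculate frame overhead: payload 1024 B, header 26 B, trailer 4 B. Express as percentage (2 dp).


Given: payload = 1024 B, header = 26 B, trailer = 4 B
Overhead bytes = header + trailer = 26 + 4 = 30
Total frame = payload + overhead = 1024 + 30 = 1054
Overhead % = 30 / 1054 * 100 = 2.8463% -> 2.85% (2 dp)

2.85


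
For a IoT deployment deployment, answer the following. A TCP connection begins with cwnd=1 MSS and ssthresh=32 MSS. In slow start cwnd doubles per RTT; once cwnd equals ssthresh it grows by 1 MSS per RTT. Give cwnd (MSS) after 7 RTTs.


RTT 0: cwnd = 1 MSS (initial)
RTT 1: cwnd = 2 MSS (slow start, doubled)
RTT 2: cwnd = 4 MSS (slow start, doubled)
RTT 3: cwnd = 8 MSS (slow start, doubled)
RTT 4: cwnd = 16 MSS (slow start, doubled)
RTT 5: cwnd = 32 MSS (slow start, doubled)
RTT 6: cwnd = 33 MSS (congestion avoidance, +1)
RTT 7: cwnd = 34 MSS (congestion avoidance, +1)

34


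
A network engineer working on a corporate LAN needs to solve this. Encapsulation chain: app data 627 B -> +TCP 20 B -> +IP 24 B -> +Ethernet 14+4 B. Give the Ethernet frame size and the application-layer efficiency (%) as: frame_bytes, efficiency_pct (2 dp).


TCP segment = 627 + 20 = 647 B
IP packet = 647 + 24 = 671 B
Ethernet frame = 671 + 14 + 4 = 689 B
Efficiency = app / frame = 627 / 689 = 0.910015 = 91.0015% -> 91.00% (2 dp)

689, 91.00


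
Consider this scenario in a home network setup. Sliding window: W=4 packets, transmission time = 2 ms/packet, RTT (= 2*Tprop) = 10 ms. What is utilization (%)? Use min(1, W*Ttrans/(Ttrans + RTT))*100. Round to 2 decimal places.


Given: W = 4, Ttrans = 2 ms, RTT = 10 ms (= 2 * Tprop, Tprop = 5 ms)
Cycle time = Ttrans + RTT = 2 + 10 = 12 ms (first packet sent until its ACK returns)
W * Ttrans = 4 * 2 = 8 ms of sending per cycle
W * Ttrans / (Ttrans + RTT) = 8 / 12 = 0.666667
U = min(1, 0.666667) = 0.666667
U% = 66.67%

66.67


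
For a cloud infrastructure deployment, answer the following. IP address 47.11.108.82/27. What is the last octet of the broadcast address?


Given: IP = 47.11.108.82, prefix = /27
Host bits = 32 - 27 = 5
Network last octet = 82 AND mask = 64
Host part size = 2^5 - 1 = 31
Broadcast last octet = 64 OR 31 = 95

95


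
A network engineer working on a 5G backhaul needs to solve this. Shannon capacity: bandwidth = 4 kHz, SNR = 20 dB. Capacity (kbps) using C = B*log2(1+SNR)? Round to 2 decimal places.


Given: B = 4 kHz, SNR = 20 dB
SNR linear = 10^(20/10) = 100
1 + SNR = 101
log2(101) = 6.6582114828
C = 4 * 1000 * 6.6582114828 = 26632.8459 bps
C = 26.632846 kbps -> 26.63 kbps (2 dp)

26.63


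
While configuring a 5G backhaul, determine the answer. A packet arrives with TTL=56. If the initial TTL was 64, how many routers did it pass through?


Given: initial TTL = 64, received TTL = 56
Hops = initial TTL - received TTL
Hops = 64 - 56 = 8

8


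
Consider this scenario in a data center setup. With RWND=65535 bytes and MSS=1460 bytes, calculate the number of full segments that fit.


Given: RWND = 65535 bytes, MSS = 1460 bytes
Full segments = floor(RWND / MSS)
Full segments = floor(65535 / 1460)
Full segments = floor(44.887) = 44

44


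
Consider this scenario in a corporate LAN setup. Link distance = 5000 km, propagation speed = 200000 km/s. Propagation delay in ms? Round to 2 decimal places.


Given: distance = 5000 km, speed = 200000 km/s
Delay = distance / speed = 5000 / 200000 seconds
Delay in ms = 5000 * 1000 / 200000
Delay = 25.0000 ms
Rounded to 2 dp = 25.00 ms

25.00


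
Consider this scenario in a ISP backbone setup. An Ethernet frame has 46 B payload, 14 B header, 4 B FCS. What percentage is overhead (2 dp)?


Given: payload = 46 B, header = 14 B, trailer = 4 B
Overhead bytes = header + trailer = 14 + 4 = 18
Total frame = payload + overhead = 46 + 18 = 64
Overhead % = 18 / 64 * 100 = 28.1250% -> 28.13% (2 dp)

28.13


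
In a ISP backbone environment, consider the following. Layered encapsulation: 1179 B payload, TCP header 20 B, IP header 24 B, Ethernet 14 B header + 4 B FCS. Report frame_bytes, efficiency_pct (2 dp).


TCP segment = 1179 + 20 = 1199 B
IP packet = 1199 + 24 = 1223 B
Ethernet frame = 1223 + 14 + 4 = 1241 B
Efficiency = app / frame = 1179 / 1241 = 0.950040 = 95.0040% -> 95.00% (2 dp)

1241, 95.00


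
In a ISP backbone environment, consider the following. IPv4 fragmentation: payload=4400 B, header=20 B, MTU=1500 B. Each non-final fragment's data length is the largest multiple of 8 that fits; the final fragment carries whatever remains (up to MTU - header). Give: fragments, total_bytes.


Max data per non-final fragment = floor((MTU - header)/8)*8 = floor((1500 - 20)/8)*8 = floor(1480/8)*8 = 1480 B
Final fragment needs no 8-byte alignment: it can carry up to MTU - header = 1480 B
Non-final fragments needed = ceil((payload - 1480) / 1480) = ceil(2920/1480) = ceil(1.9730) = 2
Number of fragments = 2 + 1 = 3
Fragment sizes (data): 2 * 1480 B + 1440 B (last, 1440 <= 1480 OK)
Total bytes sent = payload + n_frags * header = 4400 + 3*20 = 4400 + 60 = 4460 B

3, 4460


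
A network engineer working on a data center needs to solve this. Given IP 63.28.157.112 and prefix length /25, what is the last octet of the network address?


Given: IP = 63.28.157.112, prefix = /25
Subnet mask = 255.255.255.128
Last octet of IP: 112
Last octet of mask: 128
Network last octet = 112 AND 128 = 0

0


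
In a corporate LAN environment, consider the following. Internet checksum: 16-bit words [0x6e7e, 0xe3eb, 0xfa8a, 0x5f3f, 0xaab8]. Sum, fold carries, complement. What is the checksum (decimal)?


Given words: [0x6e7e, 0xe3eb, 0xfa8a, 0x5f3f, 0xaab8]
Step 1: Sum all words
Raw sum = 28286 + 58347 + 64138 + 24383 + 43704 = 218858
Step 2: Fold carry: (22250 + 3) = 22253
One's complement = ~22253 & 0xFFFF = 43282

43282


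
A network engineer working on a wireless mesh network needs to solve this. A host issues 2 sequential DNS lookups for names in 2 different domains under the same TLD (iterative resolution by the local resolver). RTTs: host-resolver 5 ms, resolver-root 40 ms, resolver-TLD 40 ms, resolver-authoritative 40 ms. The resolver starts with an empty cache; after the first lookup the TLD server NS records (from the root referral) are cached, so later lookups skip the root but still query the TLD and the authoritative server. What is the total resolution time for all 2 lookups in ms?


Lookup 1 (cold cache): local + root + TLD + auth = 5 + 40 + 40 + 40 = 125 ms
Lookups 2..2 (TLD NS cached -> skip root; new domain -> still ask TLD and auth): local + TLD + auth = 5 + 40 + 40 = 85 ms each
Remaining 1 lookups: 1 * 85 = 85 ms
Total = 125 + 85 = 210 ms

210
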